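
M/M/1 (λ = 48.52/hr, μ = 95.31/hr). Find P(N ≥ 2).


ρ = 48.52/95.31 = 0.5091
P(N ≥ n) = ρ^n = 0.5091^2 = 0.259158

Final: 0.259158


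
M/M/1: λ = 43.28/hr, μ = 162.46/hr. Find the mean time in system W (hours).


W = 1/(μ−λ) = 1/(162.46 − 43.28) = 1/119.18 = 0.008391 hr

Final: 0.008391 hr


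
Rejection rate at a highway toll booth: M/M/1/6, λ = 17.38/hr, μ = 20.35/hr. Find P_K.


ρ = λ/μ = 17.38/20.35 = 0.8541
P_K = (1−ρ)ρ^K/(1−ρ^(K+1)) = (0.1459·0.388072)/(1 − 0.331434)
= 0.056638/0.668566 = 0.084715

Final: 0.084715


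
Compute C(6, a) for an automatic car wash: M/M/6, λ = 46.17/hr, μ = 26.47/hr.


a = λ/μ = 1.7442; ρ = a/6 = 0.2907
P₀ = 0.174666 (from M/M/c formula)
C(c,a) = [a^c/(c!(1−ρ))]·P₀ = [28.16019/(720·0.7093)]·0.174666
= 0.05514·0.174666 = 0.009631

Final: 0.009631


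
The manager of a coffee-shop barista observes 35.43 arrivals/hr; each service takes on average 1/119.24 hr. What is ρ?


ρ = λ/μ = 35.43/119.24 = 0.2971

Final: 0.2971


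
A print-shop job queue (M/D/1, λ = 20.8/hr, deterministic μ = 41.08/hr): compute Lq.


ρ = 20.8/41.08 = 0.5063
M/D/1: Lq = ρ²/(2(1−ρ)) = 0.2564/(2·0.4937) = 0.25966

Final: 0.25966


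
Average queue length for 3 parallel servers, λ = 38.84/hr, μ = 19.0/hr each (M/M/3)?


a = λ/μ = 2.0442; ρ = a/3 = 0.6814
P₀ = 0.104141
Lq = P₀·a^c·ρ / (c!·(1−ρ)²) = 0.104141·8.54234·0.6814/(6·0.10150)
= 0.99534

Final: 0.99534


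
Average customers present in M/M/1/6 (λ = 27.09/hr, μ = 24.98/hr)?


ρ = 27.09/24.98 = 1.0845
L = ρ[1 − (K+1)ρ^K + Kρ^(K+1)] / [(1−ρ)(1−ρ^(K+1))]
Numerator: 1.0845·(1 − 7·1.626670 + 6·1.764071) = 0.214437
Denominator: (-0.08447)·(-0.764071) = 0.064539
L = 0.214437/0.064539 = 3.3226

Final: 3.3226


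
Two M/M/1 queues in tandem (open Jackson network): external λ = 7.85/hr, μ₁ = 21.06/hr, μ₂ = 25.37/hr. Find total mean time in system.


Each node sees arrival rate λ = 7.85/hr (tandem ⇒ throughput preserved).
W₁ = 1/(μ₁−λ) = 1/(21.06−7.85) = 0.07570 hr
W₂ = 1/(μ₂−λ) = 1/(25.37−7.85) = 0.05708 hr
W_total = W₁ + W₂ = 0.07570 + 0.05708 = 0.13278 hr

Final: 0.13278 hr


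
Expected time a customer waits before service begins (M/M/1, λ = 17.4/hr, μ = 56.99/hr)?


ρ = 17.4/56.99 = 0.3053
Wq = ρ/(μ−λ) = 0.3053/(56.99 − 17.4) = 0.3053/39.59 = 0.007712 hr

Final: 0.007712 hr


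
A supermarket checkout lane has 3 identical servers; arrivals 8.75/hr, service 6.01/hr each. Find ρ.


ρ = λ/(cμ) = 8.75/(3·6.01) = 8.75/18.03 = 0.4853

Final: 0.4853


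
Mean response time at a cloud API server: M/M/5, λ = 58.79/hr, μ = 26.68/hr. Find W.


a = 2.2035; ρ = 0.4407; P₀ = 0.109041
Lq = P₀·a^c·ρ/(c!(1−ρ)²) = 0.06651
Wq = Lq/λ = 0.06651/58.79 = 0.001131 hr
W = Wq + 1/μ = 0.001131 + 0.03748 = 0.03861 hr

Final: 0.03861 hr


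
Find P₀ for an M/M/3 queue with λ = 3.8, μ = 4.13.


a = λ/μ = 3.8/4.13 = 0.9201; ρ = a/c = 0.3067
Σ_{k=0}^{2} a^k/k! (terms k=0..2) = 1.00000 + 0.92010 + 0.42329 = 2.34339
Tail: a^3/(3!(1−ρ)) = 0.77893/(6·0.6933) = 0.18725
P₀ = 1/(2.34339 + 0.18725) = 1/2.53064 = 0.395157

Final: 0.395157


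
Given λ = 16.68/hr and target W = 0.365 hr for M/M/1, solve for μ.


W = 1/(μ−λ) ⇒ μ − λ = 1/W = 1/0.365 = 2.7397
μ = λ + 1/W = 16.68 + 2.7397 = 19.4197 per hr

Final: 19.4197 /hr


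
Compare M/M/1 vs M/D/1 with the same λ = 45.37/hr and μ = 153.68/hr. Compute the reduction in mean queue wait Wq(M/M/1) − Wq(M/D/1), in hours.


ρ = 45.37/153.68 = 0.2952
Wq(M/M/1) = ρ/(μ−λ) = 0.2952/108.31 = 0.002726 hr
Wq(M/D/1) = ρ/(2(μ−λ)) = 0.001363 hr
Savings = 0.002726 − 0.001363 = 0.001363 hr

Final: 0.001363 hr


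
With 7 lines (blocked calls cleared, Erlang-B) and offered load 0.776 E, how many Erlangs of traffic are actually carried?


B(7,0.776) = 0.00001547 (Erlang-B)
Carried load = a(1 − B) = 0.776·(1 − 0.00001547) = 0.776·0.999985 = 0.7760 E

Final: 0.7760 Erlangs


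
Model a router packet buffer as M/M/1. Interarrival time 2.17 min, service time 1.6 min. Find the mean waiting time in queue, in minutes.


λ = 60/2.17 = 27.6498 /hr
μ = 60/1.6 = 37.5000 /hr
ρ = λ/μ = 27.6498/37.5000 = 0.7373
Wq = ρ/(μ−λ) = 0.7373/(37.5000−27.6498) = 0.07485 hr
In minutes: 0.07485·60 = 4.491 min

Final: 4.491 min


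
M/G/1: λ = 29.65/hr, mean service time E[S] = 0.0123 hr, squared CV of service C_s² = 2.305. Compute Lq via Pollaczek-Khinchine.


ρ = λ·E[S] = 29.65·0.0123 = 0.3647
Lq = ρ²(1+C_s²)/(2(1−ρ)) = 0.1330·(1+2.305)/(2·0.6353)
= 0.1330·3.3050/1.2706 = 0.34595

Final: 0.34595


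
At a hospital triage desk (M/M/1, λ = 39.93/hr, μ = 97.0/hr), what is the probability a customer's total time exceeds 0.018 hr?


W ~ Exponential(μ−λ) for M/M/1.
μ − λ = 97.0 − 39.93 = 57.0700
P(W > t) = e^{−(μ−λ)t} = e^{−1.0273} = 0.357987

Final: 0.357987


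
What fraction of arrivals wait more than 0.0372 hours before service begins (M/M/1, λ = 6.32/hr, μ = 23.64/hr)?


ρ = 6.32/23.64 = 0.2673
P(Wq > t) = ρ·e^{−(μ−λ)t} = 0.2673·e^{−0.6443}
= 0.2673·0.525028 = 0.140363

Final: 0.140363


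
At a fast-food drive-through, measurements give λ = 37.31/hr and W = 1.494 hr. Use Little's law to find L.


L = λW = 37.31·1.494 = 55.7411

Final: 55.7411


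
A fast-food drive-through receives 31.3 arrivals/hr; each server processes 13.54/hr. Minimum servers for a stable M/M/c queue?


Stability requires cμ > λ ⇔ c > λ/μ.
λ/μ = 31.3/13.54 = 2.3117
Minimum integer c = ⌊2.3117⌋ + 1 = 3
Check: 3·13.54 = 40.62 > 31.3, while 2·13.54 = 27.08 ≤ 31.3

Final: 3 servers


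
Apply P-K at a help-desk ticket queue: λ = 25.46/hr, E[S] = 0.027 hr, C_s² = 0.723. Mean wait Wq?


ρ = λ·E[S] = 25.46·0.027 = 0.6874
E[S²] = E[S]²(1+C_s²) = 0.027²·(1+0.723) = 0.001256
Wq = λ·E[S²]/(2(1−ρ)) = 25.46·0.001256/(2·0.3126) = 0.05115 hr

Final: 0.05115 hr


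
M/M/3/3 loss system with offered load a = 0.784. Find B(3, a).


B(c,a) = (a^c/c!) / Σ_{k=0}^{c} a^k/k!
a^3/3! = 0.080315
Σ terms (k=0..3): 1.00000 + 0.78400 + 0.30733 + 0.08032 = 2.171643
B = 0.080315/2.171643 = 0.036984

Final: 0.036984


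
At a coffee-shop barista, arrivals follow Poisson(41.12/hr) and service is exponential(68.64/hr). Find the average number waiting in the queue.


ρ = 41.12/68.64 = 0.5991
Lq = ρ²/(1−ρ) = 0.3589/0.4009 = 0.8951

Final: 0.8951


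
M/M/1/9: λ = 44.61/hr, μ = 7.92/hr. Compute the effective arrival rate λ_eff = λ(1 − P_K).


ρ = 5.6326; P_K = (1−ρ)ρ^9/(1−ρ^10) = 0.822461
λ_eff = λ(1 − P_K) = 44.61·(1 − 0.822461) = 44.61·0.177539 = 7.9200 /hr

Final: 7.9200 /hr


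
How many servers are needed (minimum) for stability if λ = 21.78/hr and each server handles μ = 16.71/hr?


Stability requires cμ > λ ⇔ c > λ/μ.
λ/μ = 21.78/16.71 = 1.3034
Minimum integer c = ⌊1.3034⌋ + 1 = 2
Check: 2·16.71 = 33.42 > 21.78, while 1·16.71 = 16.71 ≤ 21.78

Final: 2 servers


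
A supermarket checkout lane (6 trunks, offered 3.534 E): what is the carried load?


B(6,3.534) = 0.084728 (Erlang-B)
Carried load = a(1 − B) = 3.534·(1 − 0.084728) = 3.534·0.915272 = 3.2346 E

Final: 3.2346 Erlangs


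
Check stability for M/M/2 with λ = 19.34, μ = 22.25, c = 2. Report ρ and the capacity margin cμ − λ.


Total capacity cμ = 2·22.25 = 44.50/hr
ρ = λ/(cμ) = 19.34/44.50 = 0.4346
Stable ⇔ ρ < 1: YES
Spare capacity = cμ − λ = 44.50 − 19.34 = 25.16/hr

Final: ρ = 0.4346; stable; margin = 25.16/hr


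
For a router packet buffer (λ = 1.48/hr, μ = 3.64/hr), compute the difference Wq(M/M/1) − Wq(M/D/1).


ρ = 1.48/3.64 = 0.4066
Wq(M/M/1) = ρ/(μ−λ) = 0.4066/2.16 = 0.18824 hr
Wq(M/D/1) = ρ/(2(μ−λ)) = 0.09412 hr
Savings = 0.18824 − 0.09412 = 0.09412 hr

Final: 0.09412 hr


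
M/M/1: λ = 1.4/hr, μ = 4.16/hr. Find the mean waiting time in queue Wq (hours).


ρ = 1.4/4.16 = 0.3365
Wq = ρ/(μ−λ) = 0.3365/(4.16 − 1.4) = 0.3365/2.76 = 0.1219 hr

Final: 0.1219 hr


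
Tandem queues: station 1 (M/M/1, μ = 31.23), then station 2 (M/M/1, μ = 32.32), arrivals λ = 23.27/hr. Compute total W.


Each node sees arrival rate λ = 23.27/hr (tandem ⇒ throughput preserved).
W₁ = 1/(μ₁−λ) = 1/(31.23−23.27) = 0.12563 hr
W₂ = 1/(μ₂−λ) = 1/(32.32−23.27) = 0.11050 hr
W_total = W₁ + W₂ = 0.12563 + 0.11050 = 0.23613 hr

Final: 0.23613 hr


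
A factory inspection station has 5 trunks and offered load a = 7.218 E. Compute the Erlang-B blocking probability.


B(c,a) = (a^c/c!) / Σ_{k=0}^{c} a^k/k!
a^5/5! = 163.268778
Σ terms (k=0..5): 1.00000 + 7.21800 + 26.04976 + 62.67573 + 113.09835 + 163.26878 = 373.310618
B = 163.268778/373.310618 = 0.437354

Final: 0.437354


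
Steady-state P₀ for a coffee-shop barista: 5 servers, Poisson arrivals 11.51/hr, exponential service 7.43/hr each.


a = λ/μ = 11.51/7.43 = 1.5491; ρ = a/c = 0.3098
Σ_{k=0}^{4} a^k/k! (terms k=0..4) = 1.00000 + 1.54913 + 1.19989 + 0.61960 + 0.23996 = 4.60857
Tail: a^5/(5!(1−ρ)) = 8.92139/(120·0.6902) = 0.10772
P₀ = 1/(4.60857 + 0.10772) = 1/4.71629 = 0.212031

Final: 0.212031


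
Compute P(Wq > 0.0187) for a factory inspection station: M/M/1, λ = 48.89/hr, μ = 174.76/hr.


ρ = 48.89/174.76 = 0.2798
P(Wq > t) = ρ·e^{−(μ−λ)t} = 0.2798·e^{−2.3538}
= 0.2798·0.095010 = 0.026580

Final: 0.026580


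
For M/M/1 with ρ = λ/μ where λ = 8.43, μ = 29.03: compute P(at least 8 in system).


ρ = 8.43/29.03 = 0.2904
P(N ≥ n) = ρ^n = 0.2904^8 = 0.00005056

Final: 0.00005056


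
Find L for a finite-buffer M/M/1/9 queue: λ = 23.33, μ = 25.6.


ρ = 23.33/25.6 = 0.9113
L = ρ[1 − (K+1)ρ^K + Kρ^(K+1)] / [(1−ρ)(1−ρ^(K+1))]
Numerator: 0.9113·(1 − 10·0.433584 + 9·0.395137) = 0.200853
Denominator: (0.08867)·(0.604863) = 0.053634
L = 0.200853/0.053634 = 3.7449

Final: 3.7449


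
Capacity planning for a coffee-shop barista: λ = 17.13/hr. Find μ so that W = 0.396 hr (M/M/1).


W = 1/(μ−λ) ⇒ μ − λ = 1/W = 1/0.396 = 2.5253
μ = λ + 1/W = 17.13 + 2.5253 = 19.6553 per hr

Final: 19.6553 /hr


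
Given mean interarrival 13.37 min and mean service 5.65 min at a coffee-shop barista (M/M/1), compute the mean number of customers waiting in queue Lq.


λ = 60/13.37 = 4.4877 /hr
μ = 60/5.65 = 10.6195 /hr
ρ = λ/μ = 4.4877/10.6195 = 0.4226
Lq = ρ²/(1−ρ) = 0.1786/0.5774 = 0.3093

Final: 0.3093


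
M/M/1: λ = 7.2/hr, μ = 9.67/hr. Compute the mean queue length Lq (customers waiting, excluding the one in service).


ρ = 7.2/9.67 = 0.7446
Lq = ρ²/(1−ρ) = 0.5544/0.2554 = 2.1704

Final: 2.1704


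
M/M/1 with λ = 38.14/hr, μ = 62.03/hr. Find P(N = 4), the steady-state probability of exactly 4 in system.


ρ = 38.14/62.03 = 0.6149
P_n = (1−ρ)·ρ^n = (1 − 0.6149)·0.6149^4 = 0.3851·0.142927 = 0.055047

Final: 0.055047


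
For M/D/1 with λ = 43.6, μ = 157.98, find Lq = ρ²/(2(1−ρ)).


ρ = 43.6/157.98 = 0.2760
M/D/1: Lq = ρ²/(2(1−ρ)) = 0.07617/(2·0.7240) = 0.05260

Final: 0.05260


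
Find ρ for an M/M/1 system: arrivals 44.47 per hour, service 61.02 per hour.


ρ = λ/μ = 44.47/61.02 = 0.7288

Final: 0.7288


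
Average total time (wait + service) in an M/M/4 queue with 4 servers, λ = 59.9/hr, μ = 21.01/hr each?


a = 2.8510; ρ = 0.7128; P₀ = 0.046813
Lq = P₀·a^c·ρ/(c!(1−ρ)²) = 1.11327
Wq = Lq/λ = 1.11327/59.9 = 0.01859 hr
W = Wq + 1/μ = 0.01859 + 0.04760 = 0.06618 hr

Final: 0.06618 hr


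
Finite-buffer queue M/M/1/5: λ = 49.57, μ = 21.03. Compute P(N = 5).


ρ = λ/μ = 49.57/21.03 = 2.3571
P_K = (1−ρ)ρ^K/(1−ρ^(K+1)) = (-1.3571·72.760928)/(1 − 171.505431)
= -98.744503/-170.505431 = 0.579128

Final: 0.579128


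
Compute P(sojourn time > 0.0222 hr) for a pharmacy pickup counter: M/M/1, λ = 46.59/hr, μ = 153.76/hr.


W ~ Exponential(μ−λ) for M/M/1.
μ − λ = 153.76 − 46.59 = 107.1700
P(W > t) = e^{−(μ−λ)t} = e^{−2.3792} = 0.092627

Final: 0.092627


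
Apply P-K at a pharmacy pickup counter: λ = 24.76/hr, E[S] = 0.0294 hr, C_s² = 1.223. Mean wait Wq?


ρ = λ·E[S] = 24.76·0.0294 = 0.7279
E[S²] = E[S]²(1+C_s²) = 0.0294²·(1+1.223) = 0.001921
Wq = λ·E[S²]/(2(1−ρ)) = 24.76·0.001921/(2·0.2721) = 0.08744 hr

Final: 0.08744 hr


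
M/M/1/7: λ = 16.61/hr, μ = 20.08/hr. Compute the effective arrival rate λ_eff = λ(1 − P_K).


ρ = 0.8272; P_K = (1−ρ)ρ^7/(1−ρ^8) = 0.058650
λ_eff = λ(1 − P_K) = 16.61·(1 − 0.058650) = 16.61·0.941350 = 15.6358 /hr

Final: 15.6358 /hr


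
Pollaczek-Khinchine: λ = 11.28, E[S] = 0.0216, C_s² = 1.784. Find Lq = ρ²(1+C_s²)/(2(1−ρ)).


ρ = λ·E[S] = 11.28·0.0216 = 0.2436
Lq = ρ²(1+C_s²)/(2(1−ρ)) = 0.05936·(1+1.784)/(2·0.7564)
= 0.05936·2.7840/1.5127 = 0.10925

Final: 0.10925


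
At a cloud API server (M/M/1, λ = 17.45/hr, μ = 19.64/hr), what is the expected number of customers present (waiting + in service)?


ρ = λ/μ = 17.45/19.64 = 0.8885
L = ρ/(1−ρ) = 0.8885/(1 − 0.8885) = 0.8885/0.1115 = 7.9680

Final: 7.9680


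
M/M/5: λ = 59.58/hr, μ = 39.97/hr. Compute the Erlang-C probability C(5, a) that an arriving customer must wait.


a = λ/μ = 1.4906; ρ = a/5 = 0.2981
P₀ = 0.224887 (from M/M/c formula)
C(c,a) = [a^c/(c!(1−ρ))]·P₀ = [7.35922/(120·0.7019)]·0.224887
= 0.08738·0.224887 = 0.019650

Final: 0.019650


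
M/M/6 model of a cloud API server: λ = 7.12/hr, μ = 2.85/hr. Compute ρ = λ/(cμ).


ρ = λ/(cμ) = 7.12/(6·2.85) = 7.12/17.10 = 0.4164

Final: 0.4164


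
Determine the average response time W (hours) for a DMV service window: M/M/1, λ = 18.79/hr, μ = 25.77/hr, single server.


W = 1/(μ−λ) = 1/(25.77 − 18.79) = 1/6.98 = 0.1433 hr

Final: 0.1433 hr


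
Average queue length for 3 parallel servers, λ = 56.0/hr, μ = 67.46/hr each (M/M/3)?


a = λ/μ = 0.8301; ρ = a/3 = 0.2767
P₀ = 0.433560
Lq = P₀·a^c·ρ / (c!·(1−ρ)²) = 0.433560·0.57204·0.2767/(6·0.52315)
= 0.02186

Final: 0.02186


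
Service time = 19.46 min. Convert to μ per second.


μ = 1/(service time) in consistent units.
1 second = 0.0166667 min, so μ = 0.0166667/19.46 = 0.0008565 per second

Final: 0.0008565 /sec


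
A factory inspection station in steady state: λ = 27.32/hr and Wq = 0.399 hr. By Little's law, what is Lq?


Lq = λWq = 27.32·0.399 = 10.9007

Final: 10.9007


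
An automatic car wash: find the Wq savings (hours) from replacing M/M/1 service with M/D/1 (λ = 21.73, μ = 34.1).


ρ = 21.73/34.1 = 0.6372
Wq(M/M/1) = ρ/(μ−λ) = 0.6372/12.37 = 0.05152 hr
Wq(M/D/1) = ρ/(2(μ−λ)) = 0.02576 hr
Savings = 0.05152 − 0.02576 = 0.02576 hr

Final: 0.02576 hr


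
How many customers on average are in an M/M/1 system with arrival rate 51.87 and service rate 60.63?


ρ = λ/μ = 51.87/60.63 = 0.8555
L = ρ/(1−ρ) = 0.8555/(1 − 0.8555) = 0.8555/0.1445 = 5.9212

Final: 5.9212


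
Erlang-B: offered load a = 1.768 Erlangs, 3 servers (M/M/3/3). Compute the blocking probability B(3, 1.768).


B(c,a) = (a^c/c!) / Σ_{k=0}^{c} a^k/k!
a^3/3! = 0.921076
Σ terms (k=0..3): 1.00000 + 1.76800 + 1.56291 + 0.92108 = 5.251988
B = 0.921076/5.251988 = 0.175377

Final: 0.175377


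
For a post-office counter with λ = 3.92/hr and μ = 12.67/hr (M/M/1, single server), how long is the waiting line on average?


ρ = 3.92/12.67 = 0.3094
Lq = ρ²/(1−ρ) = 0.09572/0.6906 = 0.1386

Final: 0.1386


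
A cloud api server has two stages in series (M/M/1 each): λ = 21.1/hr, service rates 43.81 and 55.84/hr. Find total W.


Each node sees arrival rate λ = 21.1/hr (tandem ⇒ throughput preserved).
W₁ = 1/(μ₁−λ) = 1/(43.81−21.1) = 0.04403 hr
W₂ = 1/(μ₂−λ) = 1/(55.84−21.1) = 0.02879 hr
W_total = W₁ + W₂ = 0.04403 + 0.02879 = 0.07282 hr

Final: 0.07282 hr


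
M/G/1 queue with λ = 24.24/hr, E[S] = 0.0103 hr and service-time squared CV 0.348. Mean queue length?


ρ = λ·E[S] = 24.24·0.0103 = 0.2497
Lq = ρ²(1+C_s²)/(2(1−ρ)) = 0.06234·(1+0.348)/(2·0.7503)
= 0.06234·1.3480/1.5007 = 0.05599

Final: 0.05599


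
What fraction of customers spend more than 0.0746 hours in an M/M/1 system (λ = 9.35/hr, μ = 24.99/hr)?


W ~ Exponential(μ−λ) for M/M/1.
μ − λ = 24.99 − 9.35 = 15.6400
P(W > t) = e^{−(μ−λ)t} = e^{−1.1667} = 0.311379

Final: 0.311379


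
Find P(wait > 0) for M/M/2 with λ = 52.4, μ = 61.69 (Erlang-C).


a = λ/μ = 0.8494; ρ = a/2 = 0.4247
P₀ = 0.403800 (from M/M/c formula)
C(c,a) = [a^c/(c!(1−ρ))]·P₀ = [0.72149/(2·0.5753)]·0.403800
= 0.62706·0.403800 = 0.253209

Final: 0.253209


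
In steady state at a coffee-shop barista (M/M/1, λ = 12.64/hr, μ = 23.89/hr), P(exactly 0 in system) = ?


ρ = 12.64/23.89 = 0.5291
P_n = (1−ρ)·ρ^n = (1 − 0.5291)·0.5291^0 = 0.4709·1.000000 = 0.470908

Final: 0.470908


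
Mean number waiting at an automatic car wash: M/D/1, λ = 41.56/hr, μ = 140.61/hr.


ρ = 41.56/140.61 = 0.2956
M/D/1: Lq = ρ²/(2(1−ρ)) = 0.08736/(2·0.7044) = 0.06201

Final: 0.06201


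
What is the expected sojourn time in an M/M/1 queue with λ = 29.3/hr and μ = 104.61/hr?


W = 1/(μ−λ) = 1/(104.61 − 29.3) = 1/75.31 = 0.01328 hr

Final: 0.01328 hr


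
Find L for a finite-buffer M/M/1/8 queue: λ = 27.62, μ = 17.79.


ρ = 27.62/17.79 = 1.5526
L = ρ[1 − (K+1)ρ^K + Kρ^(K+1)] / [(1−ρ)(1−ρ^(K+1))]
Numerator: 1.5526·(1 − 9·33.758396 + 8·52.411856) = 180.825262
Denominator: (-0.5526)·(-51.411856) = 28.408012
L = 180.825262/28.408012 = 6.3653

Final: 6.3653


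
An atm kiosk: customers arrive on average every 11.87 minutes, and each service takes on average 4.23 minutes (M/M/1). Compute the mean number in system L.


λ = 60/11.87 = 5.0548 /hr
μ = 60/4.23 = 14.1844 /hr
ρ = λ/μ = 5.0548/14.1844 = 0.3564
L = ρ/(1−ρ) = 0.3564/0.6436 = 0.5537

Final: 0.5537


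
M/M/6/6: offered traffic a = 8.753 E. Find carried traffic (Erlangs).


B(6,8.753) = 0.428645 (Erlang-B)
Carried load = a(1 − B) = 8.753·(1 − 0.428645) = 8.753·0.571355 = 5.0011 E

Final: 5.0011 Erlangs


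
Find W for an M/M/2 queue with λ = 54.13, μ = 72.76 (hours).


a = 0.7440; ρ = 0.3720; P₀ = 0.457751
Lq = P₀·a^c·ρ/(c!(1−ρ)²) = 0.11947
Wq = Lq/λ = 0.11947/54.13 = 0.002207 hr
W = Wq + 1/μ = 0.002207 + 0.01374 = 0.01595 hr

Final: 0.01595 hr


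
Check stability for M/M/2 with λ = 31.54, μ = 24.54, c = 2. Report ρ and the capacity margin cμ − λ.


Total capacity cμ = 2·24.54 = 49.08/hr
ρ = λ/(cμ) = 31.54/49.08 = 0.6426
Stable ⇔ ρ < 1: YES
Spare capacity = cμ − λ = 49.08 − 31.54 = 17.54/hr

Final: ρ = 0.6426; stable; margin = 17.54/hr


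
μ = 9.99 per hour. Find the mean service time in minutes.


Mean service time = 1/μ = 1/9.99 hour = 0.10010 hour
In minutes: 0.10010 × 60 = 6.0060 min

Final: 6.0060 min


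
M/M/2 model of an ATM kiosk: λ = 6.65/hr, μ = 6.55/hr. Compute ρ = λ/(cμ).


ρ = λ/(cμ) = 6.65/(2·6.55) = 6.65/13.10 = 0.5076

Final: 0.5076


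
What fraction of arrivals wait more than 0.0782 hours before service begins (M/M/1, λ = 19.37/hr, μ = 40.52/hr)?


ρ = 19.37/40.52 = 0.4780
P(Wq > t) = ρ·e^{−(μ−λ)t} = 0.4780·e^{−1.6539}
= 0.4780·0.191297 = 0.091447

Final: 0.091447


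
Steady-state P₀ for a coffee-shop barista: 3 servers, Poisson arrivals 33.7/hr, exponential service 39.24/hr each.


a = λ/μ = 33.7/39.24 = 0.8588; ρ = a/c = 0.2863
Σ_{k=0}^{2} a^k/k! (terms k=0..2) = 1.00000 + 0.85882 + 0.36878 = 2.22760
Tail: a^3/(3!(1−ρ)) = 0.63344/(6·0.7137) = 0.14792
P₀ = 1/(2.22760 + 0.14792) = 1/2.37552 = 0.420961

Final: 0.420961


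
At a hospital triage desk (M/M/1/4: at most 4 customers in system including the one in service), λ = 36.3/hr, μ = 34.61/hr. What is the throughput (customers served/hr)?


ρ = 1.0488; P_K = (1−ρ)ρ^4/(1−ρ^5) = 0.219510
λ_eff = λ(1 − P_K) = 36.3·(1 − 0.219510) = 36.3·0.780490 = 28.3318 /hr

Final: 28.3318 /hr


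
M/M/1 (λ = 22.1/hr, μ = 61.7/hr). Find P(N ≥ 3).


ρ = 22.1/61.7 = 0.3582
P(N ≥ n) = ρ^n = 0.3582^3 = 0.045954

Final: 0.045954


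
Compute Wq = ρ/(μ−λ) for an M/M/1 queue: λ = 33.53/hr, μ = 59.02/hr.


ρ = 33.53/59.02 = 0.5681
Wq = ρ/(μ−λ) = 0.5681/(59.02 − 33.53) = 0.5681/25.49 = 0.02229 hr

Final: 0.02229 hr


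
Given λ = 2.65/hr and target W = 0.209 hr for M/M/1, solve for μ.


W = 1/(μ−λ) ⇒ μ − λ = 1/W = 1/0.209 = 4.7847
μ = λ + 1/W = 2.65 + 4.7847 = 7.4347 per hr

Final: 7.4347 /hr


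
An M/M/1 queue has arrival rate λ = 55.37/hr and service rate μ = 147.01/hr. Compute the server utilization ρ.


ρ = λ/μ = 55.37/147.01 = 0.3766

Final: 0.3766


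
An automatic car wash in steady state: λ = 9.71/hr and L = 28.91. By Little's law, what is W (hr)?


W = L/λ = 28.91/9.71 = 2.9773 hr

Final: 2.9773 hr


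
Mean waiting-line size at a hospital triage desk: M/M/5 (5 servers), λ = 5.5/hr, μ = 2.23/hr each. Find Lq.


a = λ/μ = 2.4664; ρ = a/5 = 0.4933
P₀ = 0.082981
Lq = P₀·a^c·ρ / (c!·(1−ρ)²) = 0.082981·91.26182·0.4933/(120·0.25677)
= 0.12123

Final: 0.12123


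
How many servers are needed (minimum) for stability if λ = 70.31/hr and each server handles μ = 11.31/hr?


Stability requires cμ > λ ⇔ c > λ/μ.
λ/μ = 70.31/11.31 = 6.2166
Minimum integer c = ⌊6.2166⌋ + 1 = 7
Check: 7·11.31 = 79.17 > 70.31, while 6·11.31 = 67.86 ≤ 70.31

Final: 7 servers


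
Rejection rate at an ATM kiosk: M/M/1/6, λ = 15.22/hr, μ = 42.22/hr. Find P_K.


ρ = λ/μ = 15.22/42.22 = 0.3605
P_K = (1−ρ)ρ^K/(1−ρ^(K+1)) = (0.6395·0.002195)/(1 − 0.0007912)
= 0.001404/0.999209 = 0.001405

Final: 0.001405


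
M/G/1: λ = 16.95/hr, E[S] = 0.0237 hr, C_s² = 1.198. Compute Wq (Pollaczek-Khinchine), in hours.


ρ = λ·E[S] = 16.95·0.0237 = 0.4017
E[S²] = E[S]²(1+C_s²) = 0.0237²·(1+1.198) = 0.001235
Wq = λ·E[S²]/(2(1−ρ)) = 16.95·0.001235/(2·0.5983) = 0.01749 hr

Final: 0.01749 hr


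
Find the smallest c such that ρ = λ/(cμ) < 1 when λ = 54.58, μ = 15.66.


Stability requires cμ > λ ⇔ c > λ/μ.
λ/μ = 54.58/15.66 = 3.4853
Minimum integer c = ⌊3.4853⌋ + 1 = 4
Check: 4·15.66 = 62.64 > 54.58, while 3·15.66 = 46.98 ≤ 54.58

Final: 4 servers


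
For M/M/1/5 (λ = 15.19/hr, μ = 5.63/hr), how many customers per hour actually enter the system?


ρ = 2.6980; P_K = (1−ρ)ρ^5/(1−ρ^6) = 0.630997
λ_eff = λ(1 − P_K) = 15.19·(1 − 0.630997) = 15.19·0.369003 = 5.6052 /hr

Final: 5.6052 /hr


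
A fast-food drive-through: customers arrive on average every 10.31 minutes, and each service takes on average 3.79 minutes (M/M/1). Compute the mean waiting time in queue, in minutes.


λ = 60/10.31 = 5.8196 /hr
μ = 60/3.79 = 15.8311 /hr
ρ = λ/μ = 5.8196/15.8311 = 0.3676
Wq = ρ/(μ−λ) = 0.3676/(15.8311−5.8196) = 0.03672 hr
In minutes: 0.03672·60 = 2.203 min

Final: 2.203 min


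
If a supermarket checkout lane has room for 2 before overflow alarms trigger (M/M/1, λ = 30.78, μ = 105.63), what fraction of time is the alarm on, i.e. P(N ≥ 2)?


ρ = 30.78/105.63 = 0.2914
P(N ≥ n) = ρ^n = 0.2914^2 = 0.084911

Final: 0.084911


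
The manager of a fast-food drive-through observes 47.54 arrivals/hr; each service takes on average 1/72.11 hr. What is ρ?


ρ = λ/μ = 47.54/72.11 = 0.6593

Final: 0.6593


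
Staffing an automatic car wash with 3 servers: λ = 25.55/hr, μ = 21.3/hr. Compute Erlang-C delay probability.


a = λ/μ = 1.1995; ρ = a/3 = 0.3998
P₀ = 0.294267 (from M/M/c formula)
C(c,a) = [a^c/(c!(1−ρ))]·P₀ = [1.72597/(6·0.6002)]·0.294267
= 0.47931·0.294267 = 0.141045

Final: 0.141045


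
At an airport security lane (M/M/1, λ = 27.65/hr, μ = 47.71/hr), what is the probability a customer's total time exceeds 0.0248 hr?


W ~ Exponential(μ−λ) for M/M/1.
μ − λ = 47.71 − 27.65 = 20.0600
P(W > t) = e^{−(μ−λ)t} = e^{−0.4975} = 0.608056

Final: 0.608056


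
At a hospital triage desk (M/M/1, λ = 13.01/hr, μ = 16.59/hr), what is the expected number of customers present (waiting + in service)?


ρ = λ/μ = 13.01/16.59 = 0.7842
L = ρ/(1−ρ) = 0.7842/(1 − 0.7842) = 0.7842/0.2158 = 3.6341

Final: 3.6341


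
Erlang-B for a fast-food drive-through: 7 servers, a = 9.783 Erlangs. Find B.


B(c,a) = (a^c/c!) / Σ_{k=0}^{c} a^k/k!
a^7/7! = 1701.664106
Σ terms (k=0..7): 1.00000 + 9.78300 + 47.85354 + 156.05041 + 381.66029 + 746.75652 + 1217.58650 + 1701.66411 = 4262.354365
B = 1701.664106/4262.354365 = 0.399231

Final: 0.399231


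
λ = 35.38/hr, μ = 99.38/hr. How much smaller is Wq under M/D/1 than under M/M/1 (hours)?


ρ = 35.38/99.38 = 0.3560
Wq(M/M/1) = ρ/(μ−λ) = 0.3560/64.00 = 0.005563 hr
Wq(M/D/1) = ρ/(2(μ−λ)) = 0.002781 hr
Savings = 0.005563 − 0.002781 = 0.002781 hr

Final: 0.002781 hr


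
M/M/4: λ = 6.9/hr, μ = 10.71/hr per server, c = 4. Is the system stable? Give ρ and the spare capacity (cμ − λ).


Total capacity cμ = 4·10.71 = 42.84/hr
ρ = λ/(cμ) = 6.9/42.84 = 0.1611
Stable ⇔ ρ < 1: YES
Spare capacity = cμ − λ = 42.84 − 6.9 = 35.94/hr

Final: ρ = 0.1611; stable; margin = 35.94/hr


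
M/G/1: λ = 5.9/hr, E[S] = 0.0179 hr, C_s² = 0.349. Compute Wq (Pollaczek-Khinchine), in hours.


ρ = λ·E[S] = 5.9·0.0179 = 0.1056
E[S²] = E[S]²(1+C_s²) = 0.0179²·(1+0.349) = 0.0004322
Wq = λ·E[S²]/(2(1−ρ)) = 5.9·0.0004322/(2·0.8944) = 0.001426 hr

Final: 0.001426 hr


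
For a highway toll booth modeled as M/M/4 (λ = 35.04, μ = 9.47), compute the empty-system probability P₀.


a = λ/μ = 35.04/9.47 = 3.7001; ρ = a/c = 0.9250
Σ_{k=0}^{3} a^k/k! (terms k=0..3) = 1.00000 + 3.70011 + 6.84539 + 8.44289 = 19.98839
Tail: a^4/(4!(1−ρ)) = 187.43750/(24·0.07497) = 104.16861
P₀ = 1/(19.98839 + 104.16861) = 1/124.15699 = 0.008054

Final: 0.008054


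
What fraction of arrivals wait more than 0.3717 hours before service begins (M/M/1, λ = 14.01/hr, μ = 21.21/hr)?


ρ = 14.01/21.21 = 0.6605
P(Wq > t) = ρ·e^{−(μ−λ)t} = 0.6605·e^{−2.6762}
= 0.6605·0.068821 = 0.045459

Final: 0.045459


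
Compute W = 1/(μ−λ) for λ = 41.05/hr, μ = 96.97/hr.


W = 1/(μ−λ) = 1/(96.97 − 41.05) = 1/55.92 = 0.01788 hr

Final: 0.01788 hr


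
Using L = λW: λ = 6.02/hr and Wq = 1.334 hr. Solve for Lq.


Lq = λWq = 6.02·1.334 = 8.0307

Final: 8.0307


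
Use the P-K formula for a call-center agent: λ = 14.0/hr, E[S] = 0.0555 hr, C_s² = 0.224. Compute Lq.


ρ = λ·E[S] = 14.0·0.0555 = 0.7770
Lq = ρ²(1+C_s²)/(2(1−ρ)) = 0.6037·(1+0.224)/(2·0.2230)
= 0.6037·1.2240/0.4460 = 1.65687

Final: 1.65687


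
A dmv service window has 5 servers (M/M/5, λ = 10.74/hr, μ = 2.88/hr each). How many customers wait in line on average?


a = λ/μ = 3.7292; ρ = a/5 = 0.7458
P₀ = 0.019220
Lq = P₀·a^c·ρ / (c!·(1−ρ)²) = 0.019220·721.20540·0.7458/(120·0.06460)
= 1.33361

Final: 1.33361


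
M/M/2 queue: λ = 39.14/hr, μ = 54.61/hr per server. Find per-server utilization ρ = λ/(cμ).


ρ = λ/(cμ) = 39.14/(2·54.61) = 39.14/109.22 = 0.3584

Final: 0.3584


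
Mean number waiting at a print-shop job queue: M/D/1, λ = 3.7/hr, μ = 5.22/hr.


ρ = 3.7/5.22 = 0.7088
M/D/1: Lq = ρ²/(2(1−ρ)) = 0.5024/(2·0.2912) = 0.86270

Final: 0.86270


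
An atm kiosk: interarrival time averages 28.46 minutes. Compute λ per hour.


λ = 1/(interarrival time) in consistent units.
1 hour = 60 min, so λ = 60/28.46 = 2.1082 per hour

Final: 2.1082 /hr


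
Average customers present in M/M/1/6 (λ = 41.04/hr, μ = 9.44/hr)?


ρ = 41.04/9.44 = 4.3475
L = ρ[1 − (K+1)ρ^K + Kρ^(K+1)] / [(1−ρ)(1−ρ^(K+1))]
Numerator: 4.3475·(1 − 7·6751.684608 + 6·29352.662743) = 560192.453374
Denominator: (-3.3475)·(-29351.662743) = 98253.447319
L = 560192.453374/98253.447319 = 5.7015

Final: 5.7015


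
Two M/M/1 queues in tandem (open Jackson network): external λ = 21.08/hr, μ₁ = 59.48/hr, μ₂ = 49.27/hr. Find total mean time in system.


Each node sees arrival rate λ = 21.08/hr (tandem ⇒ throughput preserved).
W₁ = 1/(μ₁−λ) = 1/(59.48−21.08) = 0.02604 hr
W₂ = 1/(μ₂−λ) = 1/(49.27−21.08) = 0.03547 hr
W_total = W₁ + W₂ = 0.02604 + 0.03547 = 0.06152 hr

Final: 0.06152 hr


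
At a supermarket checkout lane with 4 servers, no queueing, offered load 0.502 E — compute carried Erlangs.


B(4,0.502) = 0.001602 (Erlang-B)
Carried load = a(1 − B) = 0.502·(1 − 0.001602) = 0.502·0.998398 = 0.5012 E

Final: 0.5012 Erlangs


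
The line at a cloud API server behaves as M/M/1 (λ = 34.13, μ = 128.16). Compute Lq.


ρ = 34.13/128.16 = 0.2663
Lq = ρ²/(1−ρ) = 0.07092/0.7337 = 0.09666

Final: 0.09666


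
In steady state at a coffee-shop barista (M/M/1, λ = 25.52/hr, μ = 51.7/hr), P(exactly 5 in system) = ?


ρ = 25.52/51.7 = 0.4936
P_n = (1−ρ)·ρ^n = (1 − 0.4936)·0.4936^5 = 0.5064·0.029306 = 0.014840

Final: 0.014840


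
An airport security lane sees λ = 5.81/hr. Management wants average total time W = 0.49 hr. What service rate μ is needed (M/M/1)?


W = 1/(μ−λ) ⇒ μ − λ = 1/W = 1/0.49 = 2.0408
μ = λ + 1/W = 5.81 + 2.0408 = 7.8508 per hr

Final: 7.8508 /hr


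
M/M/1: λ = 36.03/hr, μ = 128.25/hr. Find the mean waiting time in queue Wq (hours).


ρ = 36.03/128.25 = 0.2809
Wq = ρ/(μ−λ) = 0.2809/(128.25 − 36.03) = 0.2809/92.22 = 0.003046 hr

Final: 0.003046 hr


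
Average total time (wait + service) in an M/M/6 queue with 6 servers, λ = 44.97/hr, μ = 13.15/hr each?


a = 3.4198; ρ = 0.5700; P₀ = 0.031551
Lq = P₀·a^c·ρ/(c!(1−ρ)²) = 0.21602
Wq = Lq/λ = 0.21602/44.97 = 0.004804 hr
W = Wq + 1/μ = 0.004804 + 0.07605 = 0.08085 hr

Final: 0.08085 hr


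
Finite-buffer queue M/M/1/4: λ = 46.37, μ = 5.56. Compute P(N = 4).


ρ = λ/μ = 46.37/5.56 = 8.3399
P_K = (1−ρ)ρ^K/(1−ρ^(K+1)) = (-7.3399·4837.814560)/(1 − 40347.025387)
= -35509.210827/-40346.025387 = 0.880117

Final: 0.880117


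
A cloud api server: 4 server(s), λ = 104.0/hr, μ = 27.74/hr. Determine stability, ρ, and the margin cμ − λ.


Total capacity cμ = 4·27.74 = 110.96/hr
ρ = λ/(cμ) = 104.0/110.96 = 0.9373
Stable ⇔ ρ < 1: YES
Spare capacity = cμ − λ = 110.96 − 104.0 = 6.96/hr

Final: ρ = 0.9373; stable; margin = 6.96/hr


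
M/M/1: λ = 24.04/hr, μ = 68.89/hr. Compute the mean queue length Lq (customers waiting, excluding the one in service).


ρ = 24.04/68.89 = 0.3490
Lq = ρ²/(1−ρ) = 0.1218/0.6510 = 0.1870

Final: 0.1870


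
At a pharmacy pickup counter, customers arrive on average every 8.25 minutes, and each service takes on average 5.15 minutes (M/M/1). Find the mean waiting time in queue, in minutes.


λ = 60/8.25 = 7.2727 /hr
μ = 60/5.15 = 11.6505 /hr
ρ = λ/μ = 7.2727/11.6505 = 0.6242
Wq = ρ/(μ−λ) = 0.6242/(11.6505−7.2727) = 0.14259 hr
In minutes: 0.14259·60 = 8.556 min

Final: 8.556 min


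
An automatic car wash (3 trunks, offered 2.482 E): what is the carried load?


B(3,2.482) = 0.279713 (Erlang-B)
Carried load = a(1 − B) = 2.482·(1 − 0.279713) = 2.482·0.720287 = 1.7878 E

Final: 1.7878 Erlangs


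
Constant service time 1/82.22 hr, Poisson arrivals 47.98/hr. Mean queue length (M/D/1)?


ρ = 47.98/82.22 = 0.5836
M/D/1: Lq = ρ²/(2(1−ρ)) = 0.3405/(2·0.4164) = 0.40886

Final: 0.40886


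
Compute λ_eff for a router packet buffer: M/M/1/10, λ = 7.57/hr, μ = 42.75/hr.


ρ = 0.1771; P_K = (1−ρ)ρ^10/(1−ρ^11) = 0.00000002494
λ_eff = λ(1 − P_K) = 7.57·(1 − 0.00000002494) = 7.57·1.000000 = 7.5700 /hr

Final: 7.5700 /hr


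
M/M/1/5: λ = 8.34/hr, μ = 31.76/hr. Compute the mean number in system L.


ρ = 8.34/31.76 = 0.2626
L = ρ[1 − (K+1)ρ^K + Kρ^(K+1)] / [(1−ρ)(1−ρ^(K+1))]
Numerator: 0.2626·(1 − 6·0.001249 + 5·0.0003279) = 0.261058
Denominator: (0.7374)·(0.999672) = 0.737164
L = 0.261058/0.737164 = 0.3541

Final: 0.3541


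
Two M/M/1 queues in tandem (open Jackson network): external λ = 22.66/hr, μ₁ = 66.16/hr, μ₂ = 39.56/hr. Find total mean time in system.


Each node sees arrival rate λ = 22.66/hr (tandem ⇒ throughput preserved).
W₁ = 1/(μ₁−λ) = 1/(66.16−22.66) = 0.02299 hr
W₂ = 1/(μ₂−λ) = 1/(39.56−22.66) = 0.05917 hr
W_total = W₁ + W₂ = 0.02299 + 0.05917 = 0.08216 hr

Final: 0.08216 hr


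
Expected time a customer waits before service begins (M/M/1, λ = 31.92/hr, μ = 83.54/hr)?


ρ = 31.92/83.54 = 0.3821
Wq = ρ/(μ−λ) = 0.3821/(83.54 − 31.92) = 0.3821/51.62 = 0.007402 hr

Final: 0.007402 hr


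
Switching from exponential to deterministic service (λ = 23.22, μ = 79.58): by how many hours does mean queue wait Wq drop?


ρ = 23.22/79.58 = 0.2918
Wq(M/M/1) = ρ/(μ−λ) = 0.2918/56.36 = 0.005177 hr
Wq(M/D/1) = ρ/(2(μ−λ)) = 0.002589 hr
Savings = 0.005177 − 0.002589 = 0.002589 hr

Final: 0.002589 hr


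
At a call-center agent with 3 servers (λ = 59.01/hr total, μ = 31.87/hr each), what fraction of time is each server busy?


ρ = λ/(cμ) = 59.01/(3·31.87) = 59.01/95.61 = 0.6172

Final: 0.6172


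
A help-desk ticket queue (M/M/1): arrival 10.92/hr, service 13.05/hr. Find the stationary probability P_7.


ρ = 10.92/13.05 = 0.8368
P_n = (1−ρ)·ρ^n = (1 − 0.8368)·0.8368^7 = 0.1632·0.287266 = 0.046887

Final: 0.046887


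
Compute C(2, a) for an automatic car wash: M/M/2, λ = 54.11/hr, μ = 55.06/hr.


a = λ/μ = 0.9827; ρ = a/2 = 0.4914
P₀ = 0.341046 (from M/M/c formula)
C(c,a) = [a^c/(c!(1−ρ))]·P₀ = [0.96579/(2·0.5086)]·0.341046
= 0.94941·0.341046 = 0.323792

Final: 0.323792


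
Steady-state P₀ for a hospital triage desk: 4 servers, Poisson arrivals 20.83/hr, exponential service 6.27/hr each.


a = λ/μ = 20.83/6.27 = 3.3222; ρ = a/c = 0.8305
Σ_{k=0}^{3} a^k/k! (terms k=0..3) = 1.00000 + 3.32217 + 5.51840 + 6.11102 = 15.95160
Tail: a^4/(4!(1−ρ)) = 121.81111/(24·0.1695) = 29.95120
P₀ = 1/(15.95160 + 29.95120) = 1/45.90280 = 0.021785

Final: 0.021785


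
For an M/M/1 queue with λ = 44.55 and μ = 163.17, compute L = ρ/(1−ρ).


ρ = λ/μ = 44.55/163.17 = 0.2730
L = ρ/(1−ρ) = 0.2730/(1 − 0.2730) = 0.2730/0.7270 = 0.3756

Final: 0.3756


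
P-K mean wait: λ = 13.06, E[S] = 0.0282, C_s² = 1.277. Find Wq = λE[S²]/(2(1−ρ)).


ρ = λ·E[S] = 13.06·0.0282 = 0.3683
E[S²] = E[S]²(1+C_s²) = 0.0282²·(1+1.277) = 0.001811
Wq = λ·E[S²]/(2(1−ρ)) = 13.06·0.001811/(2·0.6317) = 0.01872 hr

Final: 0.01872 hr


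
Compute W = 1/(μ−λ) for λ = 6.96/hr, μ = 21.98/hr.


W = 1/(μ−λ) = 1/(21.98 − 6.96) = 1/15.02 = 0.06658 hr

Final: 0.06658 hr


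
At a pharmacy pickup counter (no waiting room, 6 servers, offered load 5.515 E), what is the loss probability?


B(c,a) = (a^c/c!) / Σ_{k=0}^{c} a^k/k!
a^6/6! = 39.078745
Σ terms (k=0..6): 1.00000 + 5.51500 + 15.20761 + 27.95666 + 38.54525 + 42.51541 + 39.07874 = 169.818671
B = 39.078745/169.818671 = 0.230120

Final: 0.230120


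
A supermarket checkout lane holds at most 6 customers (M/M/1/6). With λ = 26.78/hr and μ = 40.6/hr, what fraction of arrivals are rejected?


ρ = λ/μ = 26.78/40.6 = 0.6596
P_K = (1−ρ)ρ^K/(1−ρ^(K+1)) = (0.3404·0.082358)/(1 − 0.054324)
= 0.028034/0.945676 = 0.029645

Final: 0.029645


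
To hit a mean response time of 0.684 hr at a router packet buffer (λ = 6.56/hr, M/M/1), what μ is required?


W = 1/(μ−λ) ⇒ μ − λ = 1/W = 1/0.684 = 1.4620
μ = λ + 1/W = 6.56 + 1.4620 = 8.0220 per hr

Final: 8.0220 /hr


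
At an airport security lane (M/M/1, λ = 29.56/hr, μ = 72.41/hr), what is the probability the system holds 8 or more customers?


ρ = 29.56/72.41 = 0.4082
P(N ≥ n) = ρ^n = 0.4082^8 = 0.0007713

Final: 0.0007713


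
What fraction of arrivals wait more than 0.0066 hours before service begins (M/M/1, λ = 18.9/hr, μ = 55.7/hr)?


ρ = 18.9/55.7 = 0.3393
P(Wq > t) = ρ·e^{−(μ−λ)t} = 0.3393·e^{−0.2429}
= 0.3393·0.784366 = 0.266149

Final: 0.266149


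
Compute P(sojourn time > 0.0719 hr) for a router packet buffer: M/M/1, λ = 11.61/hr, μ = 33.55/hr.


W ~ Exponential(μ−λ) for M/M/1.
μ − λ = 33.55 − 11.61 = 21.9400
P(W > t) = e^{−(μ−λ)t} = e^{−1.5775} = 0.206494

Final: 0.206494


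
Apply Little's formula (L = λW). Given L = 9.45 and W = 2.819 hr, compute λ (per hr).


λ = L/W = 9.45/2.819 = 3.3523 /hr

Final: 3.3523 /hr


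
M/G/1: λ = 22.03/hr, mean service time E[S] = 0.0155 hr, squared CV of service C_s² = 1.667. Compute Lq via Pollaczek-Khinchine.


ρ = λ·E[S] = 22.03·0.0155 = 0.3415
Lq = ρ²(1+C_s²)/(2(1−ρ)) = 0.1166·(1+1.667)/(2·0.6585)
= 0.1166·2.6670/1.3171 = 0.23611

Final: 0.23611


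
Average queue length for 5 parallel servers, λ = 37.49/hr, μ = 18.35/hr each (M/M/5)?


a = λ/μ = 2.0431; ρ = a/5 = 0.4086
P₀ = 0.128553
Lq = P₀·a^c·ρ / (c!·(1−ρ)²) = 0.128553·35.59564·0.4086/(120·0.34974)
= 0.04455

Final: 0.04455


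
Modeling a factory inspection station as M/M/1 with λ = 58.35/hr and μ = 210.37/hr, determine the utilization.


ρ = λ/μ = 58.35/210.37 = 0.2774

Final: 0.2774


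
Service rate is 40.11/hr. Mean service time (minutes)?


Mean service time = 1/μ = 1/40.11 hour = 0.02493 hour
In minutes: 0.02493 × 60 = 1.4959 min

Final: 1.4959 min


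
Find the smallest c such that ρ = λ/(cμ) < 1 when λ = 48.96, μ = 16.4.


Stability requires cμ > λ ⇔ c > λ/μ.
λ/μ = 48.96/16.4 = 2.9854
Minimum integer c = ⌊2.9854⌋ + 1 = 3
Check: 3·16.4 = 49.20 > 48.96, while 2·16.4 = 32.80 ≤ 48.96

Final: 3 servers


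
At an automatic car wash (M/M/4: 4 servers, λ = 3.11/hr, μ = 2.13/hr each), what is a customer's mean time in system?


a = 1.4601; ρ = 0.3650; P₀ = 0.230253
Lq = P₀·a^c·ρ/(c!(1−ρ)²) = 0.03948
Wq = Lq/λ = 0.03948/3.11 = 0.01269 hr
W = Wq + 1/μ = 0.01269 + 0.46948 = 0.48218 hr

Final: 0.48218 hr


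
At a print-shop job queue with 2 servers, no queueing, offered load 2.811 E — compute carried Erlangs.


B(2,2.811) = 0.509009 (Erlang-B)
Carried load = a(1 − B) = 2.811·(1 − 0.509009) = 2.811·0.490991 = 1.3802 E

Final: 1.3802 Erlangs


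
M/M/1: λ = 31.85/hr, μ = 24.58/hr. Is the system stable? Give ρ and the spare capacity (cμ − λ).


Total capacity cμ = 1·24.58 = 24.58/hr
ρ = λ/(cμ) = 31.85/24.58 = 1.2958
Stable ⇔ ρ < 1: NO
Spare capacity = cμ − λ = 24.58 − 31.85 = -7.27/hr

Final: ρ = 1.2958; unstable; margin = -7.27/hr


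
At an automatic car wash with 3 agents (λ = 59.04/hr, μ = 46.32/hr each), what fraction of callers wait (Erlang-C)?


a = λ/μ = 1.2746; ρ = a/3 = 0.4249
P₀ = 0.271222 (from M/M/c formula)
C(c,a) = [a^c/(c!(1−ρ))]·P₀ = [2.07078/(6·0.5751)]·0.271222
= 0.60009·0.271222 = 0.162758

Final: 0.162758


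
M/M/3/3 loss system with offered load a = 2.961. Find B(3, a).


B(c,a) = (a^c/c!) / Σ_{k=0}^{c} a^k/k!
a^3/3! = 4.326772
Σ terms (k=0..3): 1.00000 + 2.96100 + 4.38376 + 4.32677 = 12.671532
B = 4.326772/12.671532 = 0.341456

Final: 0.341456


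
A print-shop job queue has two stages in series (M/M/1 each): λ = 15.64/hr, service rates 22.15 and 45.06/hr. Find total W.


Each node sees arrival rate λ = 15.64/hr (tandem ⇒ throughput preserved).
W₁ = 1/(μ₁−λ) = 1/(22.15−15.64) = 0.15361 hr
W₂ = 1/(μ₂−λ) = 1/(45.06−15.64) = 0.03399 hr
W_total = W₁ + W₂ = 0.15361 + 0.03399 = 0.18760 hr

Final: 0.18760 hr
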